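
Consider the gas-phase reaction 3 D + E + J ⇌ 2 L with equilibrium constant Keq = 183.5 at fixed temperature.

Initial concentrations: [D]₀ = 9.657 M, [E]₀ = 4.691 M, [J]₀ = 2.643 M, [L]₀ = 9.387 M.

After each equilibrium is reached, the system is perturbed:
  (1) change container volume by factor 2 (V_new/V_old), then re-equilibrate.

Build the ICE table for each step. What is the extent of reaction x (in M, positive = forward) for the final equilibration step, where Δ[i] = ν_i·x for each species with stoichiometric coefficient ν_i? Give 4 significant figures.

Q₀ = 0.007892 vs Keq = 183.5 ⇒ Q<K, forward
Step 1:
                   D          E          J          L
  Initial      9.657      4.691      2.643      9.387
  Change      -7.709      -2.57      -2.57      5.139
  Equil        1.948      2.121    0.07333      14.53
  solve Keq expr → x = 2.57; check Q = 183.5
Then change container volume by factor 2 (V_new/V_old).
Step 2:
                   D          E          J          L
  Initial      0.974      1.061    0.03667      7.263
  Change      0.2653    0.08844    0.08844    -0.1769
  Equil        1.239      1.149     0.1251      7.086
  solve Keq expr → x = -0.08844; check Q = 183.5

x = -0.08844 M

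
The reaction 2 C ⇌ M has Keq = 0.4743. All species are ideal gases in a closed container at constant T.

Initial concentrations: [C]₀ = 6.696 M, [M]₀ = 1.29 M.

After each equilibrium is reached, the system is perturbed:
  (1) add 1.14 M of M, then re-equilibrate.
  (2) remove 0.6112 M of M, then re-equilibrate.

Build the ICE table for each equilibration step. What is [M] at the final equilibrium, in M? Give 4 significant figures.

[M]_eq = 3.759 M

Q₀ = 0.02877 vs Keq = 0.4743 ⇒ Q<K, forward
Step 1:
                   C          M
  init         6.696       1.29
  Δ           -4.052      2.026
  eq           2.644      3.316
  solve Keq expr → x = 2.026; check Q = 0.4743
Then add 1.14 M of M.
Step 2:
                   C          M
  init         2.644      4.456
  Δ           0.3587    -0.1793
  eq           3.003      4.277
  solve Keq expr → x = -0.1793; check Q = 0.4743
Then remove 0.6112 M of M.
Step 3:
                   C          M
  init         3.003      3.665
  Δ          -0.1875    0.09376
  eq           2.815      3.759
  solve Keq expr → x = 0.09376; check Q = 0.4743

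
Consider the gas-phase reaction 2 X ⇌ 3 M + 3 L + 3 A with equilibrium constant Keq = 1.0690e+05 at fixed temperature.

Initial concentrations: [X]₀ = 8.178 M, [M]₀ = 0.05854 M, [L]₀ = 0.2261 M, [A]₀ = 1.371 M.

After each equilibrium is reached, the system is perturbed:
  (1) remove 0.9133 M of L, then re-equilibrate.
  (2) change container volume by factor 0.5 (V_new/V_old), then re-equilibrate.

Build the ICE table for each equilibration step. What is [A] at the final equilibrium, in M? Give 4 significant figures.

Q₀ = 8.9347e-08 vs Keq = 1.0690e+05 ⇒ Q<K, forward
Step 1:
                   X          M          L          A
  I            8.178    0.05854     0.2261      1.371
  C           -3.114      4.671      4.671      4.671
  E            5.064       4.73      4.897      6.042
  solve Keq expr → x = 1.557; check Q = 1.0690e+05
Then remove 0.9133 M of L.
Step 2:
                   X          M          L          A
  I            5.064       4.73      3.984      6.042
  C           -0.197     0.2956     0.2956     0.2956
  E            4.867      5.025       4.28      6.338
  solve Keq expr → x = 0.09852; check Q = 1.0690e+05
Then change container volume by factor 0.5 (V_new/V_old).
Step 3:
                   X          M          L          A
  I            9.734      10.05      8.559      12.68
  C            2.591     -3.886     -3.886     -3.886
  E            12.32      6.165      4.673       8.79
  solve Keq expr → x = -1.295; check Q = 1.0690e+05

[A]_eq = 8.79 M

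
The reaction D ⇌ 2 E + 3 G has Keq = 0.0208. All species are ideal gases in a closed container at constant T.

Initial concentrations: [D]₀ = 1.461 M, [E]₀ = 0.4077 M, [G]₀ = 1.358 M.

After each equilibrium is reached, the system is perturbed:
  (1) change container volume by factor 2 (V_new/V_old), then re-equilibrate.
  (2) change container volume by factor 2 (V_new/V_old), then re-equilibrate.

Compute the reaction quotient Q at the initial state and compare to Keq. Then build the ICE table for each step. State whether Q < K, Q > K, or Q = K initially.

Q₀ = 0.2849; Q > K (proceeds reverse)

Q₀ = 0.2849 vs Keq = 0.0208 ⇒ Q>K, reverse
Step 1:
                  D         E         G
  I           1.461    0.4077     1.358
  C           0.115   -0.2301   -0.3451
  E           1.576    0.1776     1.013
  solve Keq expr → x = -0.115; check Q = 0.0208
Then change container volume by factor 2 (V_new/V_old).
Step 2:
                  D         E         G
  I           0.788   0.08881    0.5064
  C        -0.06213    0.1243    0.1864
  E          0.7259    0.2131    0.6928
  solve Keq expr → x = 0.06213; check Q = 0.0208
Then change container volume by factor 2 (V_new/V_old).
Step 3:
                  D         E         G
  I          0.3629    0.1065    0.3464
  C        -0.05554    0.1111    0.1666
  E          0.3074    0.2176     0.513
  solve Keq expr → x = 0.05554; check Q = 0.0208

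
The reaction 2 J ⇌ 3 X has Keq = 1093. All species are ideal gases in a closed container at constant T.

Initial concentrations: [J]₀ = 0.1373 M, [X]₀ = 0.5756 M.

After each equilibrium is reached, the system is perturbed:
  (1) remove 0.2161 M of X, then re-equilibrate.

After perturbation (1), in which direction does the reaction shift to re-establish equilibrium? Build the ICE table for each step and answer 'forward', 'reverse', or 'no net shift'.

Direction: forward

Q₀ = 10.12 vs Keq = 1093 ⇒ Q<K, forward
Step 1:
                    J           X
  I            0.1373      0.5756
  C           -0.1176      0.1764
  E           0.01972       0.752
  solve Keq expr → x = 0.05879; check Q = 1093
Then remove 0.2161 M of X.
Step 2:
                    J           X
  I           0.01972      0.5359
  C         -0.007484     0.01123
  E           0.01224      0.5471
  solve Keq expr → x = 0.003742; check Q = 1093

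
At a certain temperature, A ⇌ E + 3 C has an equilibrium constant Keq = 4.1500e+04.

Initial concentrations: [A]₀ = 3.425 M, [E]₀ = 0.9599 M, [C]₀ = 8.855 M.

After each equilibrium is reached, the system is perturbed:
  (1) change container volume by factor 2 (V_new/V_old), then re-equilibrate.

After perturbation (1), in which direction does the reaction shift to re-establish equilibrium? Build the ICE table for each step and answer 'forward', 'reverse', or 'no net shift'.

Direction: forward

Q₀ = 194.6 vs Keq = 4.1500e+04 ⇒ Q<K, forward
Step 1:
                   A          E          C
  Initial      3.425     0.9599      8.855
  Change      -2.916      2.916      8.747
  Equil       0.5093      3.876       17.6
  solve Keq expr → x = 2.916; check Q = 4.1500e+04
Then change container volume by factor 2 (V_new/V_old).
Step 2:
                   A          E          C
  Initial     0.2547      1.938      8.801
  Change     -0.2112     0.2112     0.6335
  Equil      0.04349      2.149      9.435
  solve Keq expr → x = 0.2112; check Q = 4.1500e+04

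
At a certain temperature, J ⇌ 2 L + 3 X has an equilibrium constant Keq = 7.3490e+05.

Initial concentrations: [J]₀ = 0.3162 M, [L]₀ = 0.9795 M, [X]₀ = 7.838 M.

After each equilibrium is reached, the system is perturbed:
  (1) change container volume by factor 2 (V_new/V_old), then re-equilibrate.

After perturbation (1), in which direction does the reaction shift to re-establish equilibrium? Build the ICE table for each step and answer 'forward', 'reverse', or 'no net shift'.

Q₀ = 1461 vs Keq = 7.3490e+05 ⇒ Q<K, forward
Step 1:
                   J          L          X
  I           0.3162     0.9795      7.838
  C          -0.3138     0.6276     0.9415
  E         0.002378      1.607      8.779
  solve Keq expr → x = 0.3138; check Q = 7.3490e+05
Then change container volume by factor 2 (V_new/V_old).
Step 2:
                   J          L          X
  I         0.001189     0.8036       4.39
  C        -0.001114   0.002229   0.003343
  E       7.4909e-05     0.8058      4.393
  solve Keq expr → x = 0.001114; check Q = 7.3490e+05

Direction: forward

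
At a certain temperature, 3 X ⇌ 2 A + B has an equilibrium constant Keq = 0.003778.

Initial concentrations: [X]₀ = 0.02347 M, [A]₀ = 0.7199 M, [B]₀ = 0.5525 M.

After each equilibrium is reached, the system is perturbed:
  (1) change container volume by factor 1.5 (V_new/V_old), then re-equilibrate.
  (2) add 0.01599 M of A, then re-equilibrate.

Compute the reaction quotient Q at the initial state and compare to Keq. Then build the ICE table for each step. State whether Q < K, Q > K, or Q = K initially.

Q₀ = 2.2148e+04 vs Keq = 0.003778 ⇒ Q>K, reverse
Step 1:
                   X          A          B
  I          0.02347     0.7199     0.5525
  C           0.9124    -0.6082    -0.3041
  E           0.9358     0.1117     0.2484
  solve Keq expr → x = -0.3041; check Q = 0.003778
Then change container volume by factor 1.5 (V_new/V_old).
Step 2:
                   X          A          B
  I           0.6239    0.07444     0.1656
  C                0          0          0
  E           0.6239    0.07444     0.1656
  solve Keq expr → x = 0; check Q = 0.003778
Then add 0.01599 M of A.
Step 3:
                   X          A          B
  I           0.6239    0.09043     0.1656
  C          0.01725    -0.0115   -0.00575
  E           0.6411    0.07893     0.1598
  solve Keq expr → x = -0.00575; check Q = 0.003778

Q₀ = 2.2148e+04; Q > K (proceeds reverse)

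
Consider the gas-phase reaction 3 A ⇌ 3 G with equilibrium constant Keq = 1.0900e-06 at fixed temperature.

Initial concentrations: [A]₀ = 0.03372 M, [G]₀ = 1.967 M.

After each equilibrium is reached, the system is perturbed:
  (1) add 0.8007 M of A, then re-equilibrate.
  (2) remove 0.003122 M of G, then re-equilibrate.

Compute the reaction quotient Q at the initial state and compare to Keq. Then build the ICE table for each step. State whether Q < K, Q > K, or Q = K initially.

Q₀ = 1.9850e+05; Q > K (proceeds reverse)

Q₀ = 1.9850e+05 vs Keq = 1.0900e-06 ⇒ Q>K, reverse
Step 1:
                  A         G
  Initial   0.03372     1.967
  Change      1.947    -1.947
  Equil        1.98   0.02038
  solve Keq expr → x = -0.6489; check Q = 1.0900e-06
Then add 0.8007 M of A.
Step 2:
                  A         G
  Initial     2.781   0.02038
  Change  -0.008156  0.008156
  Equil       2.773   0.02854
  solve Keq expr → x = 0.002719; check Q = 1.0900e-06
Then remove 0.003122 M of G.
Step 3:
                  A         G
  Initial     2.773   0.02541
  Change   -0.00309   0.00309
  Equil        2.77   0.02851
  solve Keq expr → x = 0.00103; check Q = 1.0900e-06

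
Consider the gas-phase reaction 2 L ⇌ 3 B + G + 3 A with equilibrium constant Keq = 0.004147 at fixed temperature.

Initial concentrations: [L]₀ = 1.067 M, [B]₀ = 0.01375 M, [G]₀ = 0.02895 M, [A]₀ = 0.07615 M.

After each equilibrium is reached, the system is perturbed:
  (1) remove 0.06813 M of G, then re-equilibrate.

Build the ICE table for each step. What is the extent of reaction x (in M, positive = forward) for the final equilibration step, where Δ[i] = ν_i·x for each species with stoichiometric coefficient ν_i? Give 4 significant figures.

x = 0.009722 M

Q₀ = 2.9190e-11 vs Keq = 0.004147 ⇒ Q<K, forward
Step 1:
                    L           B           G           A
  Initial       1.067     0.01375     0.02895     0.07615
  Change      -0.2973       0.446      0.1487       0.446
  Equil        0.7697      0.4597      0.1776      0.5221
  solve Keq expr → x = 0.1487; check Q = 0.004147
Then remove 0.06813 M of G.
Step 2:
                    L           B           G           A
  Initial      0.7697      0.4597      0.1095      0.5221
  Change     -0.01944     0.02917    0.009722     0.02917
  Equil        0.7502      0.4889      0.1192      0.5513
  solve Keq expr → x = 0.009722; check Q = 0.004147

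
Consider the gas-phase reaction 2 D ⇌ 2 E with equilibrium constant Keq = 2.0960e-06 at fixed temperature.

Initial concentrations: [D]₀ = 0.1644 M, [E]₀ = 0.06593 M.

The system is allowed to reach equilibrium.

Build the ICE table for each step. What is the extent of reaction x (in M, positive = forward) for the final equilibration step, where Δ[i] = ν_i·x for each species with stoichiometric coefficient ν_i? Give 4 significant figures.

x = -0.0328 M

Q₀ = 0.1608 vs Keq = 2.0960e-06 ⇒ Q>K, reverse
Step 1:
                   D          E
  init        0.1644    0.06593
  Δ           0.0656    -0.0656
  eq            0.23 3.3298e-04
  solve Keq expr → x = -0.0328; check Q = 2.0960e-06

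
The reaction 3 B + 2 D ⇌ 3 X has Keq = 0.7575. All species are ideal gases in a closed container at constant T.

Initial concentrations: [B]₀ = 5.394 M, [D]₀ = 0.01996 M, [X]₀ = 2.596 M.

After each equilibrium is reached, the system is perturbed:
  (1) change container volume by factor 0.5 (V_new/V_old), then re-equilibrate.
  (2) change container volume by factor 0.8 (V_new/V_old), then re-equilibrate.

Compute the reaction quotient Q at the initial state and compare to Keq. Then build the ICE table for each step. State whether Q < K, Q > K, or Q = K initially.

Q₀ = 279.8; Q > K (proceeds reverse)

Q₀ = 279.8 vs Keq = 0.7575 ⇒ Q>K, reverse
Step 1:
                  B         D         X
  Initial     5.394   0.01996     2.596
  Change     0.3799    0.2533   -0.3799
  Equil       5.774    0.2732     2.216
  solve Keq expr → x = -0.1266; check Q = 0.7575
Then change container volume by factor 0.5 (V_new/V_old).
Step 2:
                  B         D         X
  Initial     11.55    0.5464     4.432
  Change    -0.3406   -0.2271    0.3406
  Equil       11.21    0.3193     4.773
  solve Keq expr → x = 0.1135; check Q = 0.7575
Then change container volume by factor 0.8 (V_new/V_old).
Step 3:
                  B         D         X
  Initial     14.01    0.3992     5.966
  Change     -0.102    -0.068     0.102
  Equil       13.91    0.3312     6.068
  solve Keq expr → x = 0.034; check Q = 0.7575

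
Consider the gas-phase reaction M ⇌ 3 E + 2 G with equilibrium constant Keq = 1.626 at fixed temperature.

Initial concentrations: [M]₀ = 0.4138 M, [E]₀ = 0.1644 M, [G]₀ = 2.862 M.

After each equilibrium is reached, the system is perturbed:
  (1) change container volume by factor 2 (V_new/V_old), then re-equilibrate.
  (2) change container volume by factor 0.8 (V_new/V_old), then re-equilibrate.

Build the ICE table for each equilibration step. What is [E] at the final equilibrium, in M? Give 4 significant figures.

[E]_eq = 0.4026 M

Q₀ = 0.08795 vs Keq = 1.626 ⇒ Q<K, forward
Step 1:
                   M          E          G
  Initial     0.4138     0.1644      2.862
  Change    -0.07603     0.2281     0.1521
  Equil       0.3378     0.3925      3.014
  solve Keq expr → x = 0.07603; check Q = 1.626
Then change container volume by factor 2 (V_new/V_old).
Step 2:
                   M          E          G
  Initial     0.1689     0.1962      1.507
  Change    -0.06646     0.1994     0.1329
  Equil       0.1024     0.3956       1.64
  solve Keq expr → x = 0.06646; check Q = 1.626
Then change container volume by factor 0.8 (V_new/V_old).
Step 3:
                   M          E          G
  Initial      0.128     0.4945       2.05
  Change     0.03065   -0.09196   -0.06131
  Equil       0.1587     0.4026      1.989
  solve Keq expr → x = -0.03065; check Q = 1.626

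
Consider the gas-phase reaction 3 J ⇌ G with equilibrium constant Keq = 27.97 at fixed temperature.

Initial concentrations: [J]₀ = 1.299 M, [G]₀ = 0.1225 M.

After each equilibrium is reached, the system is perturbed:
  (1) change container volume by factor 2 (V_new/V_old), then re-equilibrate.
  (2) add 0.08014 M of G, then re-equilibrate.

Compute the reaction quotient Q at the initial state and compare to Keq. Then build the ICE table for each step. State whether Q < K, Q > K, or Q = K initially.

Q₀ = 0.05589; Q < K (proceeds forward)

Q₀ = 0.05589 vs Keq = 27.97 ⇒ Q<K, forward
Step 1:
                  J         G
  I           1.299    0.1225
  C          -1.043    0.3476
  E          0.2562    0.4701
  solve Keq expr → x = 0.3476; check Q = 27.97
Then change container volume by factor 2 (V_new/V_old).
Step 2:
                  J         G
  I          0.1281    0.2351
  C         0.06843  -0.02281
  E          0.1965    0.2122
  solve Keq expr → x = -0.02281; check Q = 27.97
Then add 0.08014 M of G.
Step 3:
                  J         G
  I          0.1965    0.2924
  C         0.02043 -0.006811
  E          0.2169    0.2856
  solve Keq expr → x = -0.006811; check Q = 27.97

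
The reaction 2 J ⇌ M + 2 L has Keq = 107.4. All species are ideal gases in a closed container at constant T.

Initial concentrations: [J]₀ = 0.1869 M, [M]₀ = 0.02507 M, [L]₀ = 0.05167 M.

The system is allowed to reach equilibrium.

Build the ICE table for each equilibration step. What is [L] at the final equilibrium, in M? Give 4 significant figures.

Q₀ = 0.001916 vs Keq = 107.4 ⇒ Q<K, forward
Step 1:
                  J         M         L
  I          0.1869   0.02507   0.05167
  C         -0.1793   0.08967    0.1793
  E        0.007551    0.1147     0.231
  solve Keq expr → x = 0.08967; check Q = 107.4

[L]_eq = 0.231 M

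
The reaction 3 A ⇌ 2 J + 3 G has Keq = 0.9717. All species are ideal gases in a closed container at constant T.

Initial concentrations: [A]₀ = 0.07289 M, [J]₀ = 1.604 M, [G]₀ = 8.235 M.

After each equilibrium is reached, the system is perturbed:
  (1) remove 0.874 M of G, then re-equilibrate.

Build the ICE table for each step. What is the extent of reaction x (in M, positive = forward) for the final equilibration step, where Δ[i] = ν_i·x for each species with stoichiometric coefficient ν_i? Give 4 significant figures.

Q₀ = 3.7102e+06 vs Keq = 0.9717 ⇒ Q>K, reverse
Step 1:
                   A          J          G
  I          0.07289      1.604      8.235
  C            2.096     -1.397     -2.096
  E            2.168     0.2069      6.139
  solve Keq expr → x = -0.6985; check Q = 0.9717
Then remove 0.874 M of G.
Step 2:
                   A          J          G
  I            2.168     0.2069      5.265
  C         -0.05852    0.03902    0.05852
  E             2.11     0.2459      5.324
  solve Keq expr → x = 0.01951; check Q = 0.9717

x = 0.01951 M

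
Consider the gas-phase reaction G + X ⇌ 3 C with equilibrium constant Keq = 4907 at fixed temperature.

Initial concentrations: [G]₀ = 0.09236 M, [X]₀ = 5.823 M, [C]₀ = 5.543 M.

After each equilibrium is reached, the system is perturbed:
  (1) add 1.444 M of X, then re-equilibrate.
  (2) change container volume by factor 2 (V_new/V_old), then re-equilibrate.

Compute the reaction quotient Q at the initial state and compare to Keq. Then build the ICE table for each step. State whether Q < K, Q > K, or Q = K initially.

Q₀ = 316.7 vs Keq = 4907 ⇒ Q<K, forward
Step 1:
                  G         X         C
  Initial   0.09236     5.823     5.543
  Change   -0.08543  -0.08543    0.2563
  Equil    0.006928     5.738     5.799
  solve Keq expr → x = 0.08543; check Q = 4907
Then add 1.444 M of X.
Step 2:
                  G         X         C
  Initial  0.006928     7.182     5.799
  Change   -0.00138  -0.00138   0.00414
  Equil    0.005548      7.18     5.803
  solve Keq expr → x = 0.00138; check Q = 4907
Then change container volume by factor 2 (V_new/V_old).
Step 3:
                  G         X         C
  Initial  0.002774      3.59     2.902
  Change   -0.00138  -0.00138  0.004141
  Equil    0.001393     3.589     2.906
  solve Keq expr → x = 0.00138; check Q = 4907

Q₀ = 316.7; Q < K (proceeds forward)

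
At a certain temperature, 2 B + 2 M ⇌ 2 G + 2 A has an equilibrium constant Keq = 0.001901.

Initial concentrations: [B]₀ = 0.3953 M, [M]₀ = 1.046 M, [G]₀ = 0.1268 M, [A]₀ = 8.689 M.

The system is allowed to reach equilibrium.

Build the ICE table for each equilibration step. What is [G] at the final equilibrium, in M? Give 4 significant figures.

[G]_eq = 0.00309 M

Q₀ = 7.1 vs Keq = 0.001901 ⇒ Q>K, reverse
Step 1:
                  B         M         G         A
  I          0.3953     1.046    0.1268     8.689
  C          0.1237    0.1237   -0.1237   -0.1237
  E           0.519      1.17   0.00309     8.565
  solve Keq expr → x = -0.06185; check Q = 0.001901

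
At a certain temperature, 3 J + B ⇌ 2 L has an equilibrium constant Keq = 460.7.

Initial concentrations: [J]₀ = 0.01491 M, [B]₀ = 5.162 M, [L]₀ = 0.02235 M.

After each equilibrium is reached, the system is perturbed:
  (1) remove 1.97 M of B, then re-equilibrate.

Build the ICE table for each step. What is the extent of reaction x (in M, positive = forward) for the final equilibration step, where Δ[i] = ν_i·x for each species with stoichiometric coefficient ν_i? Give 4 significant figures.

Q₀ = 29.19 vs Keq = 460.7 ⇒ Q<K, forward
Step 1:
                   J          B          L
  init       0.01491      5.162    0.02235
  Δ        -0.008048  -0.002683   0.005365
  eq        0.006862      5.159    0.02772
  solve Keq expr → x = 0.002683; check Q = 460.7
Then remove 1.97 M of B.
Step 2:
                   J          B          L
  init      0.006862      3.189    0.02772
  Δ         0.001056 3.5202e-04 -7.0405e-04
  eq        0.007918       3.19    0.02701
  solve Keq expr → x = -3.5202e-04; check Q = 460.7

x = -3.5202e-04 M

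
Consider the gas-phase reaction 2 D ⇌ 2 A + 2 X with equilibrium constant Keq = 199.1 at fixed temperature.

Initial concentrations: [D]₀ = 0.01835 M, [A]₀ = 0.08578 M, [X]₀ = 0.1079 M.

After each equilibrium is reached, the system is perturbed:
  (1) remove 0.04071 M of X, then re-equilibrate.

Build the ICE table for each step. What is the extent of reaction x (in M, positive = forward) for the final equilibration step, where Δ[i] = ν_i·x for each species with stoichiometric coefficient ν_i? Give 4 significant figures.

Q₀ = 0.2544 vs Keq = 199.1 ⇒ Q<K, forward
Step 1:
                  D         A         X
  Initial   0.01835   0.08578    0.1079
  Change   -0.01743   0.01743   0.01743
  Equil   9.1678e-04    0.1032    0.1253
  solve Keq expr → x = 0.008717; check Q = 199.1
Then remove 0.04071 M of X.
Step 2:
                  D         A         X
  Initial 9.1678e-04    0.1032   0.08462
  Change  -2.9387e-04 2.9387e-04 2.9387e-04
  Equil   6.2292e-04    0.1035   0.08492
  solve Keq expr → x = 1.4693e-04; check Q = 199.1

x = 1.4693e-04 M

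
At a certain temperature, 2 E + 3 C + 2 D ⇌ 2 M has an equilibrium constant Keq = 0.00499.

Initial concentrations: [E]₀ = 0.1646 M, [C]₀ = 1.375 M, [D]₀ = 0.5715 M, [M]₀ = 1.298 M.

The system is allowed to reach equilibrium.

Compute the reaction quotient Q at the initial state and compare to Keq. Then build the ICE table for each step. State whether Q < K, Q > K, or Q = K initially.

Q₀ = 73.24 vs Keq = 0.00499 ⇒ Q>K, reverse
Step 1:
                    E           C           D           M
  Initial      0.1646       1.375      0.5715       1.298
  Change        0.854       1.281       0.854      -0.854
  Equil         1.019       2.656       1.426       0.444
  solve Keq expr → x = -0.427; check Q = 0.00499

Q₀ = 73.24; Q > K (proceeds reverse)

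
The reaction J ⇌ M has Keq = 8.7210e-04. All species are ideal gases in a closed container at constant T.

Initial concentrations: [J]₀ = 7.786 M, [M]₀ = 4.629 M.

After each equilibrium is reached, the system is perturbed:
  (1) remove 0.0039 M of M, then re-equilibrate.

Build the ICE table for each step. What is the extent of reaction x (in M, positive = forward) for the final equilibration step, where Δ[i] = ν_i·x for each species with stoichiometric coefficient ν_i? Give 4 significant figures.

Q₀ = 0.5945 vs Keq = 8.7210e-04 ⇒ Q>K, reverse
Step 1:
                  J         M
  I           7.786     4.629
  C           4.618    -4.618
  E            12.4   0.01082
  solve Keq expr → x = -4.618; check Q = 8.7210e-04
Then remove 0.0039 M of M.
Step 2:
                  J         M
  I            12.4  0.006918
  C       -0.003897  0.003897
  E            12.4   0.01081
  solve Keq expr → x = 0.003897; check Q = 8.7210e-04

x = 0.003897 M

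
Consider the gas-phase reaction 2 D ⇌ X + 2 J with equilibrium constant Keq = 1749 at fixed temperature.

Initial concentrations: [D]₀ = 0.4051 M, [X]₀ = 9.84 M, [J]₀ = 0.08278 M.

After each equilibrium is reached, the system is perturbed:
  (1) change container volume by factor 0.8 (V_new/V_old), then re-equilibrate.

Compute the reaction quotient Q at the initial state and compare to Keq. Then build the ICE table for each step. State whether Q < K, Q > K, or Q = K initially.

Q₀ = 0.4109 vs Keq = 1749 ⇒ Q<K, forward
Step 1:
                    D           X           J
  init         0.4051        9.84     0.08278
  Δ           -0.3708      0.1854      0.3708
  eq          0.03434       10.03      0.4535
  solve Keq expr → x = 0.1854; check Q = 1749
Then change container volume by factor 0.8 (V_new/V_old).
Step 2:
                    D           X           J
  init        0.04292       12.53      0.5669
  Δ          0.004667   -0.002333   -0.004667
  eq          0.04759       12.53      0.5623
  solve Keq expr → x = -0.002333; check Q = 1749

Q₀ = 0.4109; Q < K (proceeds forward)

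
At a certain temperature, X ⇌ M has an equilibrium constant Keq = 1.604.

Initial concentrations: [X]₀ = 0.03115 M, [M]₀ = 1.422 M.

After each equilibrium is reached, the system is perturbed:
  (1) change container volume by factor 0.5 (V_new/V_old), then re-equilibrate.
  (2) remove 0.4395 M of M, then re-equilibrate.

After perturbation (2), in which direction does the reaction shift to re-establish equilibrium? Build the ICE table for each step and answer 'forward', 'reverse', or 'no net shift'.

Q₀ = 45.65 vs Keq = 1.604 ⇒ Q>K, reverse
Step 1:
                   X          M
  init       0.03115      1.422
  Δ           0.5269    -0.5269
  eq           0.558     0.8951
  solve Keq expr → x = -0.5269; check Q = 1.604
Then change container volume by factor 0.5 (V_new/V_old).
Step 2:
                   X          M
  init         1.116       1.79
  Δ                0          0
  eq           1.116       1.79
  solve Keq expr → x = 0; check Q = 1.604
Then remove 0.4395 M of M.
Step 3:
                   X          M
  init         1.116      1.351
  Δ          -0.1688     0.1688
  eq          0.9473      1.519
  solve Keq expr → x = 0.1688; check Q = 1.604

Direction: forward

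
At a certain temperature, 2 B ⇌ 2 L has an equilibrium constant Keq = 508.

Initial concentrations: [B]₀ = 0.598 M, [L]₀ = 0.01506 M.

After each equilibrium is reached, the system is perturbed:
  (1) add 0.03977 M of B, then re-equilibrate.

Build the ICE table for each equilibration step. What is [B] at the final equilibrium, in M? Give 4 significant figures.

Q₀ = 6.3423e-04 vs Keq = 508 ⇒ Q<K, forward
Step 1:
                    B           L
  Initial       0.598     0.01506
  Change       -0.572       0.572
  Equil       0.02604       0.587
  solve Keq expr → x = 0.286; check Q = 508
Then add 0.03977 M of B.
Step 2:
                    B           L
  Initial     0.06581       0.587
  Change     -0.03808     0.03808
  Equil       0.02773      0.6251
  solve Keq expr → x = 0.01904; check Q = 508

[B]_eq = 0.02773 M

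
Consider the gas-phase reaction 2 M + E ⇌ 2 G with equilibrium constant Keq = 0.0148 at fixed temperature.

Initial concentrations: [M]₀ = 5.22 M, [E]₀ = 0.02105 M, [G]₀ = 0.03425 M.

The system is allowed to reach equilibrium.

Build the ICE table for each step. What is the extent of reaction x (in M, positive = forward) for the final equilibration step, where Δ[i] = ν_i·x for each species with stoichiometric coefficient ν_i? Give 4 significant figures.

x = 0.01235 M

Q₀ = 0.002045 vs Keq = 0.0148 ⇒ Q<K, forward
Step 1:
                  M         E         G
  I            5.22   0.02105   0.03425
  C         -0.0247  -0.01235    0.0247
  E           5.195    0.0087   0.05895
  solve Keq expr → x = 0.01235; check Q = 0.0148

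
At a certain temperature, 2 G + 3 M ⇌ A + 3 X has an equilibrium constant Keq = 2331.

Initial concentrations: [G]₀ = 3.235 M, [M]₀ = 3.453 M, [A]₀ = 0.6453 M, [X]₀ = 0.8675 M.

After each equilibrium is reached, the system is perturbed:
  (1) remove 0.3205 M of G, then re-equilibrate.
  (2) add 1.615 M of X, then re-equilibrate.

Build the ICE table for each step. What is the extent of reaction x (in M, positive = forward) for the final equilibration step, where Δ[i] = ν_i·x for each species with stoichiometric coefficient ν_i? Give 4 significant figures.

x = -0.03812 M

Q₀ = 9.7776e-04 vs Keq = 2331 ⇒ Q<K, forward
Step 1:
                    G           M           A           X
  init          3.235       3.453      0.6453      0.8675
  Δ            -2.084      -3.126       1.042       3.126
  eq            1.151      0.3266       1.687       3.994
  solve Keq expr → x = 1.042; check Q = 2331
Then remove 0.3205 M of G.
Step 2:
                    G           M           A           X
  init         0.8302      0.3266       1.687       3.994
  Δ           0.03971     0.05956    -0.01985    -0.05956
  eq           0.8699      0.3861       1.668       3.934
  solve Keq expr → x = -0.01985; check Q = 2331
Then add 1.615 M of X.
Step 3:
                    G           M           A           X
  init         0.8699      0.3861       1.668       5.549
  Δ           0.07624      0.1144    -0.03812     -0.1144
  eq           0.9462      0.5005       1.629       5.435
  solve Keq expr → x = -0.03812; check Q = 2331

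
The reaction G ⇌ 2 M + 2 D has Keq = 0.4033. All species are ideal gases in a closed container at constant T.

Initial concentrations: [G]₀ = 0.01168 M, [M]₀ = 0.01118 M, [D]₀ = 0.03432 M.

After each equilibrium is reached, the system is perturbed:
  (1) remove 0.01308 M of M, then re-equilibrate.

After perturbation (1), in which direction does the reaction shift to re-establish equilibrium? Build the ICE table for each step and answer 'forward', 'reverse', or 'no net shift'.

Direction: forward

Q₀ = 1.2605e-05 vs Keq = 0.4033 ⇒ Q<K, forward
Step 1:
                    G           M           D
  Initial     0.01168     0.01118     0.03432
  Change     -0.01167     0.02334     0.02334
  Equil    9.8237e-06     0.03452     0.05766
  solve Keq expr → x = 0.01167; check Q = 0.4033
Then remove 0.01308 M of M.
Step 2:
                    G           M           D
  Initial  9.8237e-06     0.02144     0.05766
  Change  -6.0283e-06  1.2057e-05  1.2057e-05
  Equil    3.7954e-06     0.02145     0.05767
  solve Keq expr → x = 6.0283e-06; check Q = 0.4033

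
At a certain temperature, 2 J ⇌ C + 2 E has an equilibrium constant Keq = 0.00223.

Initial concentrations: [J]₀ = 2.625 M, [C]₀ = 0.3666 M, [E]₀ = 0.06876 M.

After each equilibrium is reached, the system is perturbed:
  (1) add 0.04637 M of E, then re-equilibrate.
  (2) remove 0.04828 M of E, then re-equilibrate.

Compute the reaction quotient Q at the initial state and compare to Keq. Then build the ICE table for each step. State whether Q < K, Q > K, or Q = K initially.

Q₀ = 2.5154e-04 vs Keq = 0.00223 ⇒ Q<K, forward
Step 1:
                  J         C         E
  I           2.625    0.3666   0.06876
  C         -0.1135   0.05676    0.1135
  E           2.511    0.4234    0.1823
  solve Keq expr → x = 0.05676; check Q = 0.00223
Then add 0.04637 M of E.
Step 2:
                  J         C         E
  I           2.511    0.4234    0.2286
  C          0.0391  -0.01955   -0.0391
  E           2.551    0.4038    0.1895
  solve Keq expr → x = -0.01955; check Q = 0.00223
Then remove 0.04828 M of E.
Step 3:
                  J         C         E
  I           2.551    0.4038    0.1413
  C        -0.04072   0.02036   0.04072
  E            2.51    0.4242     0.182
  solve Keq expr → x = 0.02036; check Q = 0.00223

Q₀ = 2.5154e-04; Q < K (proceeds forward)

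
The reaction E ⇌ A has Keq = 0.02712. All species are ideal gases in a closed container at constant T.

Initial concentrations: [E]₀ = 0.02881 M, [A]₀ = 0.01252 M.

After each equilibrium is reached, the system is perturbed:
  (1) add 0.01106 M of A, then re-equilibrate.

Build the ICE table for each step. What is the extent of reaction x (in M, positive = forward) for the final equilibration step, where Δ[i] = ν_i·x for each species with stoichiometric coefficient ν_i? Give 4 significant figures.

x = -0.01077 M

Q₀ = 0.4346 vs Keq = 0.02712 ⇒ Q>K, reverse
Step 1:
                  E         A
  init      0.02881   0.01252
  Δ         0.01143  -0.01143
  eq        0.04024  0.001091
  solve Keq expr → x = -0.01143; check Q = 0.02712
Then add 0.01106 M of A.
Step 2:
                  E         A
  init      0.04024   0.01215
  Δ         0.01077  -0.01077
  eq        0.05101  0.001383
  solve Keq expr → x = -0.01077; check Q = 0.02712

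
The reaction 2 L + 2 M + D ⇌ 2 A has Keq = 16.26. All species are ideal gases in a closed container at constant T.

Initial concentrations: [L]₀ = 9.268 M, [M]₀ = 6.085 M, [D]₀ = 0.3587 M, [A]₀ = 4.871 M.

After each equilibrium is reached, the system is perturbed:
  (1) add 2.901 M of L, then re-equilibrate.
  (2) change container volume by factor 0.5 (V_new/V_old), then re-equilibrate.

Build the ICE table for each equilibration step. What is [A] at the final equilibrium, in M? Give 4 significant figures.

[A]_eq = 11.18 M

Q₀ = 0.0208 vs Keq = 16.26 ⇒ Q<K, forward
Step 1:
                  L         M         D         A
  Initial     9.268     6.085    0.3587     4.871
  Change    -0.7156   -0.7156   -0.3578    0.7156
  Equil       8.552     5.369 9.1020e-04     5.587
  solve Keq expr → x = 0.3578; check Q = 16.26
Then add 2.901 M of L.
Step 2:
                  L         M         D         A
  Initial     11.45     5.369 9.1020e-04     5.587
  Change  -8.0464e-04 -8.0464e-04 -4.0232e-04 8.0464e-04
  Equil       11.45     5.369 5.0788e-04     5.587
  solve Keq expr → x = 4.0232e-04; check Q = 16.26
Then change container volume by factor 0.5 (V_new/V_old).
Step 3:
                  L         M         D         A
  Initial     22.91     10.74  0.001016     11.17
  Change  -0.001777 -0.001777 -8.8869e-04  0.001777
  Equil        22.9     10.74 1.2707e-04     11.18
  solve Keq expr → x = 8.8869e-04; check Q = 16.26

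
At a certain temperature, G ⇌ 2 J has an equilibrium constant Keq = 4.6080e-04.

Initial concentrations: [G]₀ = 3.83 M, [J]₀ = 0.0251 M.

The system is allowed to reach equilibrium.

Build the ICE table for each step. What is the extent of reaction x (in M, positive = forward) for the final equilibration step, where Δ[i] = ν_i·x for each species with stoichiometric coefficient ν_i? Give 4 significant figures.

x = 0.008432 M

Q₀ = 1.6449e-04 vs Keq = 4.6080e-04 ⇒ Q<K, forward
Step 1:
                  G         J
  init         3.83    0.0251
  Δ       -0.008432   0.01686
  eq          3.822   0.04196
  solve Keq expr → x = 0.008432; check Q = 4.6080e-04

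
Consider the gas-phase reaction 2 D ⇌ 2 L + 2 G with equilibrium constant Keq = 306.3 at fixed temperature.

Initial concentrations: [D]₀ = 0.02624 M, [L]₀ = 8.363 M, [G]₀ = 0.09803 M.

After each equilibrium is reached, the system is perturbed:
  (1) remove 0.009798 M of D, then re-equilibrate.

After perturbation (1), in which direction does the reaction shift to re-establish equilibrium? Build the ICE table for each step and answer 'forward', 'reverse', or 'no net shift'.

Q₀ = 976.1 vs Keq = 306.3 ⇒ Q>K, reverse
Step 1:
                    D           L           G
  I           0.02624       8.363     0.09803
  C            0.0139     -0.0139     -0.0139
  E           0.04014       8.349     0.08413
  solve Keq expr → x = -0.006948; check Q = 306.3
Then remove 0.009798 M of D.
Step 2:
                    D           L           G
  I           0.03034       8.349     0.08413
  C          0.006614   -0.006614   -0.006614
  E           0.03695       8.342     0.07752
  solve Keq expr → x = -0.003307; check Q = 306.3

Direction: reverse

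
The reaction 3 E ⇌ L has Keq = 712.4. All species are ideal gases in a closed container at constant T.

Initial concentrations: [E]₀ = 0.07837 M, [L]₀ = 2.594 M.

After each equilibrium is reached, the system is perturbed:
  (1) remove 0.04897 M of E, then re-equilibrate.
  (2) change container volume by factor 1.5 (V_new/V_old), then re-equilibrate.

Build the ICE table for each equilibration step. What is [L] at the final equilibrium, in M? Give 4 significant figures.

Q₀ = 5389 vs Keq = 712.4 ⇒ Q>K, reverse
Step 1:
                    E           L
  I           0.07837       2.594
  C           0.07498    -0.02499
  E            0.1533       2.569
  solve Keq expr → x = -0.02499; check Q = 712.4
Then remove 0.04897 M of E.
Step 2:
                    E           L
  I            0.1044       2.569
  C           0.04865    -0.01622
  E             0.153       2.553
  solve Keq expr → x = -0.01622; check Q = 712.4
Then change container volume by factor 1.5 (V_new/V_old).
Step 3:
                    E           L
  I             0.102       1.702
  C           0.03139    -0.01046
  E            0.1334       1.691
  solve Keq expr → x = -0.01046; check Q = 712.4

[L]_eq = 1.691 M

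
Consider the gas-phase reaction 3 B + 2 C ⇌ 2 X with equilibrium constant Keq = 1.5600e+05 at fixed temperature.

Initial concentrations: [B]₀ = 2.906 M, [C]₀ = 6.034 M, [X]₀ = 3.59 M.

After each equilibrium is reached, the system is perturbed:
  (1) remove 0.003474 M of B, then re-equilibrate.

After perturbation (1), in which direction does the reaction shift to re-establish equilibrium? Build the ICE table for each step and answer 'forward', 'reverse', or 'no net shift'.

Q₀ = 0.01442 vs Keq = 1.5600e+05 ⇒ Q<K, forward
Step 1:
                   B          C          X
  Initial      2.906      6.034       3.59
  Change      -2.883     -1.922      1.922
  Equil      0.02259      4.112      5.512
  solve Keq expr → x = 0.9611; check Q = 1.5600e+05
Then remove 0.003474 M of B.
Step 2:
                   B          C          X
  Initial    0.01911      4.112      5.512
  Change    0.003459   0.002306  -0.002306
  Equil      0.02257      4.114       5.51
  solve Keq expr → x = -0.001153; check Q = 1.5600e+05

Direction: reverse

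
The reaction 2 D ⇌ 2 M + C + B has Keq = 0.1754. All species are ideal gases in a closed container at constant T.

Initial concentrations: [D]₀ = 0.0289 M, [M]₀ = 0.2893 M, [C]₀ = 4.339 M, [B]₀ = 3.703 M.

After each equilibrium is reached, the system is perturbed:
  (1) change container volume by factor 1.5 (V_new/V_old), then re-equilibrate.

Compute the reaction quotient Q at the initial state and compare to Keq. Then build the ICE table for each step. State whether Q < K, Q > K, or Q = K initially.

Q₀ = 1610 vs Keq = 0.1754 ⇒ Q>K, reverse
Step 1:
                   D          M          C          B
  Initial     0.0289     0.2893      4.339      3.703
  Change      0.2583    -0.2583    -0.1291    -0.1291
  Equil       0.2872    0.03101       4.21      3.574
  solve Keq expr → x = -0.1291; check Q = 0.1754
Then change container volume by factor 1.5 (V_new/V_old).
Step 2:
                   D          M          C          B
  Initial     0.1915    0.02067      2.807      2.383
  Change   -0.008852   0.008852   0.004426   0.004426
  Equil       0.1826    0.02952      2.811      2.387
  solve Keq expr → x = 0.004426; check Q = 0.1754

Q₀ = 1610; Q > K (proceeds reverse)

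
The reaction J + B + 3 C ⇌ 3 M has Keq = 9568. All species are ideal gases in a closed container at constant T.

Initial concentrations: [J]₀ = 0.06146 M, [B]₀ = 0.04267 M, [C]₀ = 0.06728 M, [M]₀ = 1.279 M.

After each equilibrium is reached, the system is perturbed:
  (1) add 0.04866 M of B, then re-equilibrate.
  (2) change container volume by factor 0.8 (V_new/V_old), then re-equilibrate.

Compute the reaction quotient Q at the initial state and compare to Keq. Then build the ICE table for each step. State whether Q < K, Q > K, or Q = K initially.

Q₀ = 2.6196e+06 vs Keq = 9568 ⇒ Q>K, reverse
Step 1:
                   J          B          C          M
  Initial    0.06146    0.04267    0.06728      1.279
  Change     0.05521    0.05521     0.1656    -0.1656
  Equil       0.1167    0.09788     0.2329      1.113
  solve Keq expr → x = -0.05521; check Q = 9568
Then add 0.04866 M of B.
Step 2:
                   J          B          C          M
  Initial     0.1167     0.1465     0.2329      1.113
  Change   -0.006296  -0.006296   -0.01889    0.01889
  Equil       0.1104     0.1402      0.214      1.132
  solve Keq expr → x = 0.006296; check Q = 9568
Then change container volume by factor 0.8 (V_new/V_old).
Step 3:
                   J          B          C          M
  Initial      0.138     0.1753     0.2675      1.415
  Change    -0.00813   -0.00813   -0.02439    0.02439
  Equil       0.1298     0.1672     0.2431       1.44
  solve Keq expr → x = 0.00813; check Q = 9568

Q₀ = 2.6196e+06; Q > K (proceeds reverse)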